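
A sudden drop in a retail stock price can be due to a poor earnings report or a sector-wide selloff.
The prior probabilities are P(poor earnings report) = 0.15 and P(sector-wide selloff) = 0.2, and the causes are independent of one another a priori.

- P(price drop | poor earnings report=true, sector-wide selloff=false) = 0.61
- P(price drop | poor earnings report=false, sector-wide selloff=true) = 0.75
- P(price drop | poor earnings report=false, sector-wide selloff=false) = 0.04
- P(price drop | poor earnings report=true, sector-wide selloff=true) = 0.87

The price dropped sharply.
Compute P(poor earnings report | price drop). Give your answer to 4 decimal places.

P(price drop) = 0.04·0.85·0.8 + 0.75·0.85·0.2 + 0.61·0.15·0.8 + 0.87·0.15·0.2 = 0.027200 + 0.127500 + 0.073200 + 0.026100 = 0.254000
Of this, 0.099300 comes from 0.073200 + 0.026100 (the poor earnings report=true cases).
So P(poor earnings report | price drop) = 0.099300/0.254000 ≈ 0.3909.

P(poor earnings report | price drop) ≈ 0.3909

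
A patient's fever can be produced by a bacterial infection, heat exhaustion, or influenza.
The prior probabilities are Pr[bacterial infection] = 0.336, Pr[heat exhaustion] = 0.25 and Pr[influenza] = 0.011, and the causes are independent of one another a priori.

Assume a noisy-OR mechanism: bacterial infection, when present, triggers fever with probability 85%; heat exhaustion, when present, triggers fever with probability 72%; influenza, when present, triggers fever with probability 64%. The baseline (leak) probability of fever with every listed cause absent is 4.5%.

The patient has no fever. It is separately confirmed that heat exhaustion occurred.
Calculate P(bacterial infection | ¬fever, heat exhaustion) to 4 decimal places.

P(bacterial infection | ¬fever, heat exhaustion) ≈ 0.0705

Under noisy-OR, P(fever | causes) = 1 − (1−0.045)·∏(1−qᵢ) over the active causes.
Sum P(¬fever|·) weighted by the priors over the 4 (bacterial infection, influenza) configurations:
  P(¬fever | heat exhaustion) = 0.2674·0.664·0.989 + 0.096264·0.664·0.011 + 0.04011·0.336·0.989 + 0.01444·0.336·0.011
        = 0.175601 + 0.000703 + 0.013329 + 0.000053 = 0.189686
The terms with bacterial infection present sum to 0.013382, so
  P(bacterial infection | ¬fever, heat exhaustion) = 0.013382 / 0.189686 ≈ 0.0705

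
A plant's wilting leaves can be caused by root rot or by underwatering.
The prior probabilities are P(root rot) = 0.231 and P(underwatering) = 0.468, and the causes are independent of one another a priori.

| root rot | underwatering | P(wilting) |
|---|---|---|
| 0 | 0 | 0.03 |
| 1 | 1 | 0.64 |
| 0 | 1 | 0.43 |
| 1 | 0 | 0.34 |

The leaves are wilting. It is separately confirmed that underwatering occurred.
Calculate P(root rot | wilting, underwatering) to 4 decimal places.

P(root rot | wilting, underwatering) ≈ 0.3090

Numerator (weight on configurations with root rot): 0.64×0.231 = 0.147840
Normalizer over all consistent configurations: 0.43×0.769 + 0.64×0.231 = 0.478510
Posterior = 0.147840 / 0.478510 ≈ 0.3090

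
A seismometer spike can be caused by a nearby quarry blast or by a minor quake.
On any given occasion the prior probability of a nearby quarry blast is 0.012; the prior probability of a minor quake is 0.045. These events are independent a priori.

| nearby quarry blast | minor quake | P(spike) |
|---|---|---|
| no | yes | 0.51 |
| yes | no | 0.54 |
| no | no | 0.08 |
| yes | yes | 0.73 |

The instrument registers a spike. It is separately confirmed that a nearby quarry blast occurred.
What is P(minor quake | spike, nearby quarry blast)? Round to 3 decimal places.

Enumerate both values of minor quake and weight by the priors:
  P(spike | nearby quarry blast) = 0.54·0.955 + 0.73·0.045
        = 0.515700 + 0.032850 = 0.548550
The terms with minor quake present sum to 0.032850, so
  P(minor quake | spike, nearby quarry blast) = 0.032850 / 0.548550 ≈ 0.060

P(minor quake | spike, nearby quarry blast) ≈ 0.060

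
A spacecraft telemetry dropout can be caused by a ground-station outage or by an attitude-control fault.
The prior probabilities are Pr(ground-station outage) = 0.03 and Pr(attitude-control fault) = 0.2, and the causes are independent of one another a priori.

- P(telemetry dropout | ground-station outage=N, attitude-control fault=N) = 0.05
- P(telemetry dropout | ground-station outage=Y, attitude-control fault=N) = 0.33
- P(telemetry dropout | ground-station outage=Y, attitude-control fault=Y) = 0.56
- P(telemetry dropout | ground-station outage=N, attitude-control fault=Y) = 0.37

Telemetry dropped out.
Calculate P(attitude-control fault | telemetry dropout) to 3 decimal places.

P(attitude-control fault | telemetry dropout) ≈ 0.617

P(telemetry dropout) = 0.05*0.97*0.8 + 0.37*0.97*0.2 + 0.33*0.03*0.8 + 0.56*0.03*0.2 = 0.038800 + 0.071780 + 0.007920 + 0.003360 = 0.121860
Restricting to configurations with attitude-control fault present: 0.071780 + 0.003360 = 0.075140.
So P(attitude-control fault | telemetry dropout) = 0.075140/0.121860 ≈ 0.617.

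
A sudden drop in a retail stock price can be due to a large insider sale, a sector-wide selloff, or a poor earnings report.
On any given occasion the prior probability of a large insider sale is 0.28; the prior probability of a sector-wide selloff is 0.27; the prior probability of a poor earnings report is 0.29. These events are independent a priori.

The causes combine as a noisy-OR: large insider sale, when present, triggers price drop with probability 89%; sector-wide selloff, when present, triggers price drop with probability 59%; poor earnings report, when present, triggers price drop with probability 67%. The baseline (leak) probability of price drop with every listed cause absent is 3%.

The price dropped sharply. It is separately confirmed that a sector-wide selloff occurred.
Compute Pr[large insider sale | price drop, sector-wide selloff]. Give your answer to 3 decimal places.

Under noisy-OR, P(price drop | causes) = 1 − (1−0.03)·∏(1−qᵢ) over the active causes.
Weight on large insider sale=true, given the evidence: 0.190103 + 0.080028 = 0.270131
Normalizer over all consistent configurations: 0.6023*0.72*0.71 + 0.868759*0.72*0.29 + 0.956253*0.28*0.71 + 0.985563*0.28*0.29 = 0.759424
Posterior = 0.270131 / 0.759424 ≈ 0.356

Pr[large insider sale | price drop, sector-wide selloff] ≈ 0.356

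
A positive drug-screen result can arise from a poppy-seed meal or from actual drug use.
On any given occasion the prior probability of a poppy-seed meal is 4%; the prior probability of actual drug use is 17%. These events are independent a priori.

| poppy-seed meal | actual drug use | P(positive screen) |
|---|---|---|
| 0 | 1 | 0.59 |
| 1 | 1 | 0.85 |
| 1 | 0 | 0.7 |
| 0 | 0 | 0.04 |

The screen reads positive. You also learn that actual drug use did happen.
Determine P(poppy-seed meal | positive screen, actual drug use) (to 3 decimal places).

By total probability over both values of poppy-seed meal:
  P(positive screen | actual drug use) = 0.59·0.96 + 0.85·0.04
        = 0.566400 + 0.034000 = 0.600400
The terms with poppy-seed meal present sum to 0.034000, so
  P(poppy-seed meal | positive screen, actual drug use) = 0.034000 / 0.600400 ≈ 0.057

P(poppy-seed meal | positive screen, actual drug use) ≈ 0.057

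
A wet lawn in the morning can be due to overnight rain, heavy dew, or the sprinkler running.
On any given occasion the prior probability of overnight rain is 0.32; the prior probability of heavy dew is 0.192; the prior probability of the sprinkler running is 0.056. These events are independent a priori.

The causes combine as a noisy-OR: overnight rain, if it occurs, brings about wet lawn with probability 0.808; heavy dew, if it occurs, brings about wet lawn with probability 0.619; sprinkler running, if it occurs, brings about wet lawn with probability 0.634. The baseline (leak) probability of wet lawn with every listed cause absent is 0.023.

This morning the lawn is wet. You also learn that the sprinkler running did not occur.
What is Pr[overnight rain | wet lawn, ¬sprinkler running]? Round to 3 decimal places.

Pr[overnight rain | wet lawn, ¬sprinkler running] ≈ 0.738

Under noisy-OR, P(wet lawn | causes) = 1 − (1−0.023)·∏(1−qᵢ) over the active causes.
By total probability over the 4 (overnight rain, heavy dew) configurations:
  P(wet lawn | ¬sprinkler running) = 0.023×0.68×0.808 + 0.627763×0.68×0.192 + 0.812416×0.32×0.808 + 0.92853×0.32×0.192
        = 0.012637 + 0.081961 + 0.210058 + 0.057049 = 0.361705
The terms with overnight rain present sum to 0.267107, so
  P(overnight rain | wet lawn, ¬sprinkler running) = 0.267107 / 0.361705 ≈ 0.738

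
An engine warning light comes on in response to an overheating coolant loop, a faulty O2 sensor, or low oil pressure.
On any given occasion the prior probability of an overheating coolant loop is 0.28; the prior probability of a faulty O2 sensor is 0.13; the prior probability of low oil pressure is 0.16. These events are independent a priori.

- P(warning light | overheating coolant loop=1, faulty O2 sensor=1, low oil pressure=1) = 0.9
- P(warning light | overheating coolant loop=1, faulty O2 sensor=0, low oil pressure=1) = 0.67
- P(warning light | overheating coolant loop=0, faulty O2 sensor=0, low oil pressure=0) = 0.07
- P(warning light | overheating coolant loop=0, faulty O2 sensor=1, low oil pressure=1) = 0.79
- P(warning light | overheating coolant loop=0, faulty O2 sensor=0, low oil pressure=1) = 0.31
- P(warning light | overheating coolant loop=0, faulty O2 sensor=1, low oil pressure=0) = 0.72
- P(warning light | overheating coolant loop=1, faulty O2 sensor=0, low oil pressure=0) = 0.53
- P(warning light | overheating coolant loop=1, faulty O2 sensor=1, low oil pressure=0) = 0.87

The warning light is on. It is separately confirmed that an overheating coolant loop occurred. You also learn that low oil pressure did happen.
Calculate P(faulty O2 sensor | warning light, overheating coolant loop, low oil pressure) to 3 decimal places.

Enumerate both values of faulty O2 sensor and weight by the priors:
  P(warning light | overheating coolant loop, low oil pressure) = 0.67·0.87 + 0.9·0.13
        = 0.582900 + 0.117000 = 0.699900
Keeping only the faulty O2 sensor-present terms gives 0.117000, so
  P(faulty O2 sensor | warning light, overheating coolant loop, low oil pressure) = 0.117000 / 0.699900 ≈ 0.167

P(faulty O2 sensor | warning light, overheating coolant loop, low oil pressure) ≈ 0.167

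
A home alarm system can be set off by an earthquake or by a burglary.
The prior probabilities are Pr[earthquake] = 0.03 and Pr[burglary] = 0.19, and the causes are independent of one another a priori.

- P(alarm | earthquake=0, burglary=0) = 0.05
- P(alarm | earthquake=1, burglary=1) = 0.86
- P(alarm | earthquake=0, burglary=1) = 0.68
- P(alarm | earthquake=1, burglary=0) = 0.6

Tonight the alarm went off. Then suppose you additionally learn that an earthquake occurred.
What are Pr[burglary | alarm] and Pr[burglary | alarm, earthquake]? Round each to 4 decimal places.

Weight on burglary=true, given the evidence: 0.125324 + 0.004902 = 0.130226
Denominator P(alarm): 0.05·0.97·0.81 + 0.68·0.97·0.19 + 0.6·0.03·0.81 + 0.86·0.03·0.19 = 0.184091
Posterior = 0.130226 / 0.184091 ≈ 0.7074

Now condition on the additional information:
Weight on burglary=true, given the evidence: 0.86·0.19 = 0.163400
Denominator P(alarm | earthquake): 0.6·0.81 + 0.86·0.19 = 0.649400
P(burglary | alarm, earthquake) = 0.163400/0.649400 ≈ 0.2516

Pr[burglary | alarm] ≈ 0.7074; Pr[burglary | alarm, earthquake] ≈ 0.2516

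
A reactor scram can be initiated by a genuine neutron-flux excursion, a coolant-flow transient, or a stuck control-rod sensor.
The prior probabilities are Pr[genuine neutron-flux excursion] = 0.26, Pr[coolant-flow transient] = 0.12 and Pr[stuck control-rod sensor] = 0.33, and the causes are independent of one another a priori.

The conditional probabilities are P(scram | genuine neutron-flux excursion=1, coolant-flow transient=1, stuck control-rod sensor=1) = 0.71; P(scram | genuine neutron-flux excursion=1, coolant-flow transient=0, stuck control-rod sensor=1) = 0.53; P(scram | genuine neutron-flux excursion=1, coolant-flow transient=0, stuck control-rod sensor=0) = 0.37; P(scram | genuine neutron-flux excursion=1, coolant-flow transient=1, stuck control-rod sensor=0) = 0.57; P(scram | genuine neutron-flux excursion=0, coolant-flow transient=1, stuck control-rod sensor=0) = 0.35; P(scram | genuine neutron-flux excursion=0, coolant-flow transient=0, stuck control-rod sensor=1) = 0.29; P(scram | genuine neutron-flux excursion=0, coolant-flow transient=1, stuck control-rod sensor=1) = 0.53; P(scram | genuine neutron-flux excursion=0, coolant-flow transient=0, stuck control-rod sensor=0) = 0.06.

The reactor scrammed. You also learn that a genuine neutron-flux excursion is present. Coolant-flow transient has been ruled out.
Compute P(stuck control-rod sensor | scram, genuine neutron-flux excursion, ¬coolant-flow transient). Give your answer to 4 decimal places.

By total probability over both values of stuck control-rod sensor:
  P(scram | genuine neutron-flux excursion, ¬coolant-flow transient) = 0.37*0.67 + 0.53*0.33
        = 0.247900 + 0.174900 = 0.422800
The terms with stuck control-rod sensor present sum to 0.174900, so
  P(stuck control-rod sensor | scram, genuine neutron-flux excursion, ¬coolant-flow transient) = 0.174900 / 0.422800 ≈ 0.4137

P(stuck control-rod sensor | scram, genuine neutron-flux excursion, ¬coolant-flow transient) ≈ 0.4137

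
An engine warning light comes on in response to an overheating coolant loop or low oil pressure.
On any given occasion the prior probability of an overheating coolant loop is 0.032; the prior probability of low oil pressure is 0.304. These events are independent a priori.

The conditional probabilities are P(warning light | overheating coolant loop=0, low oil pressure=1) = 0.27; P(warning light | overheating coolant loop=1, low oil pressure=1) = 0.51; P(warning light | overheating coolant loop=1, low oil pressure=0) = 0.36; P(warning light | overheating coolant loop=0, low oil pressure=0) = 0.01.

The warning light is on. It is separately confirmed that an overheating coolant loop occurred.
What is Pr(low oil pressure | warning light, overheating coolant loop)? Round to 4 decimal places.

Enumerate both values of low oil pressure and weight by the priors:
  P(warning light | overheating coolant loop) = 0.36*0.696 + 0.51*0.304
        = 0.250560 + 0.155040 = 0.405600
The terms with low oil pressure present sum to 0.155040, so
  P(low oil pressure | warning light, overheating coolant loop) = 0.155040 / 0.405600 ≈ 0.3822

Pr(low oil pressure | warning light, overheating coolant loop) ≈ 0.3822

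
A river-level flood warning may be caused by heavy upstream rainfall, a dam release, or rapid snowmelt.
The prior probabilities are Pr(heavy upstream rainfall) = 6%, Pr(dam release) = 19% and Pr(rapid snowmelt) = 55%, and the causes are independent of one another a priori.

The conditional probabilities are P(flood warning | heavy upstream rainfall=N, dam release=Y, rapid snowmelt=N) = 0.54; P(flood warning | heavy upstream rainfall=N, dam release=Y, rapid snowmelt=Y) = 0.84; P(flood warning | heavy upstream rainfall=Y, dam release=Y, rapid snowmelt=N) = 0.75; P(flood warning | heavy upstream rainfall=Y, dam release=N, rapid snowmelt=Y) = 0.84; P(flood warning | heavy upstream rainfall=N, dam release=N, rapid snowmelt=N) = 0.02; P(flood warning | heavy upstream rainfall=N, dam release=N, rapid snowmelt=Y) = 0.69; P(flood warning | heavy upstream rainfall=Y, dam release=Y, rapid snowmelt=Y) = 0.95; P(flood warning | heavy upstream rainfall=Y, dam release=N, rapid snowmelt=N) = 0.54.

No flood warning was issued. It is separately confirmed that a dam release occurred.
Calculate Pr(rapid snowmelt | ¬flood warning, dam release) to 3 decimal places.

Sum P(¬flood warning|·) weighted by the priors over the 4 (heavy upstream rainfall, rapid snowmelt) configurations:
  P(¬flood warning | dam release) = 0.46×0.94×0.45 + 0.16×0.94×0.55 + 0.25×0.06×0.45 + 0.05×0.06×0.55
        = 0.194580 + 0.082720 + 0.006750 + 0.001650 = 0.285700
The terms with rapid snowmelt present sum to 0.084370, so
  P(rapid snowmelt | ¬flood warning, dam release) = 0.084370 / 0.285700 ≈ 0.295

Pr(rapid snowmelt | ¬flood warning, dam release) ≈ 0.295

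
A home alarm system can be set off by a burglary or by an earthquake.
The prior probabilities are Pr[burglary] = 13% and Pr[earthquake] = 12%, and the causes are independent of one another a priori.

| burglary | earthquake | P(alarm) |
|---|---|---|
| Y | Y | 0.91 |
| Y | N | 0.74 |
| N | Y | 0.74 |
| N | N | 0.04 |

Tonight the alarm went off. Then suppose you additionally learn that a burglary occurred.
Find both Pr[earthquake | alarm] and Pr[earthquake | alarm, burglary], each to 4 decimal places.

Pr[earthquake | alarm] ≈ 0.4424; Pr[earthquake | alarm, burglary] ≈ 0.1436

By total probability over the 4 (burglary, earthquake) configurations:
  P(alarm) = 0.04·0.87·0.88 + 0.74·0.87·0.12 + 0.74·0.13·0.88 + 0.91·0.13·0.12
        = 0.030624 + 0.077256 + 0.084656 + 0.014196 = 0.206732
The terms with earthquake present sum to 0.091452, so
  P(earthquake | alarm) = 0.091452 / 0.206732 ≈ 0.4424

Now condition on the additional information:
Weight on earthquake=true, given the evidence: 0.91*0.12 = 0.109200
Denominator P(alarm | burglary): 0.74*0.88 + 0.91*0.12 = 0.760400
P(earthquake | alarm, burglary) = 0.109200/0.760400 ≈ 0.1436
The drop from 0.4424 to 0.1436 is the explaining-away (discounting) effect.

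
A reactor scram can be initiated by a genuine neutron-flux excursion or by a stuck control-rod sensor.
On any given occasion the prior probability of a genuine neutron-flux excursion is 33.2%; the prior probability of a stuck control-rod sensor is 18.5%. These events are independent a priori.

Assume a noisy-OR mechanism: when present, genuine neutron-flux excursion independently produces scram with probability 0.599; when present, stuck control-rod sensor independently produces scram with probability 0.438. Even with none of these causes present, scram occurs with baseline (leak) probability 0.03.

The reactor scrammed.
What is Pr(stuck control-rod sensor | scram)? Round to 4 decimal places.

Under noisy-OR, P(scram | causes) = 1 − (1−0.03)·∏(1−qᵢ) over the active causes.
P(scram) = 0.03*0.668*0.815 + 0.45486*0.668*0.185 + 0.61103*0.332*0.815 + 0.781399*0.332*0.185 = 0.016333 + 0.056212 + 0.165332 + 0.047994 = 0.285871
The stuck control-rod sensor-present share is 0.056212 + 0.047994 = 0.104206.
Hence the posterior is 0.104206/0.285871 ≈ 0.3645.

Pr(stuck control-rod sensor | scram) ≈ 0.3645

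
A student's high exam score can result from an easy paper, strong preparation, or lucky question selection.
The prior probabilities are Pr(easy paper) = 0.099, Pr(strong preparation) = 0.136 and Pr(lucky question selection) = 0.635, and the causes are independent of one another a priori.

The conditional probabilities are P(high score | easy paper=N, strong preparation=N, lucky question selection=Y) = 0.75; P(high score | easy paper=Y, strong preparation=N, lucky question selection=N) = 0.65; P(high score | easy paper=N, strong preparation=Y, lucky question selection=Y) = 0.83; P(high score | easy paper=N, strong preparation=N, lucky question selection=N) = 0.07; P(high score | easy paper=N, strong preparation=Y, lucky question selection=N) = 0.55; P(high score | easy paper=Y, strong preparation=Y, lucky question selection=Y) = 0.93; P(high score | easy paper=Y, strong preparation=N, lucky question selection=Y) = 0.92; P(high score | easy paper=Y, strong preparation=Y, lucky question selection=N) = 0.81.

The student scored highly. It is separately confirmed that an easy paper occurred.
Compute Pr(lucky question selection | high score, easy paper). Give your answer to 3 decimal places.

By total probability over the 4 (strong preparation, lucky question selection) configurations:
  P(high score | easy paper) = 0.65*0.864*0.365 + 0.92*0.864*0.635 + 0.81*0.136*0.365 + 0.93*0.136*0.635
        = 0.204984 + 0.504749 + 0.040208 + 0.080315 = 0.830256
The terms with lucky question selection present sum to 0.585064, so
  P(lucky question selection | high score, easy paper) = 0.585064 / 0.830256 ≈ 0.705

Pr(lucky question selection | high score, easy paper) ≈ 0.705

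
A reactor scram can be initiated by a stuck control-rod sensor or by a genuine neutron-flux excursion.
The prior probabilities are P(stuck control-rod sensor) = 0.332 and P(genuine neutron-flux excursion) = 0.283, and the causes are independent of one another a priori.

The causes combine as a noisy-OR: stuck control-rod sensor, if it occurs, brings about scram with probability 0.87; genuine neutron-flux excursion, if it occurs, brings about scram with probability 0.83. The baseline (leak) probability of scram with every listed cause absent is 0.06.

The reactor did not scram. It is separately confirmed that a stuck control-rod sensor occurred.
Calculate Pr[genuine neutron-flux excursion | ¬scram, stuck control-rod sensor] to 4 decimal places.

Under noisy-OR, P(scram | causes) = 1 − (1−0.06)·∏(1−qᵢ) over the active causes.
For the numerator, keep only genuine neutron-flux excursion=true terms: 0.020774·0.283 = 0.005879
The normalizing constant is 0.1222·0.717 + 0.020774·0.283 = 0.093496
Posterior = 0.005879 / 0.093496 ≈ 0.0629

Pr[genuine neutron-flux excursion | ¬scram, stuck control-rod sensor] ≈ 0.0629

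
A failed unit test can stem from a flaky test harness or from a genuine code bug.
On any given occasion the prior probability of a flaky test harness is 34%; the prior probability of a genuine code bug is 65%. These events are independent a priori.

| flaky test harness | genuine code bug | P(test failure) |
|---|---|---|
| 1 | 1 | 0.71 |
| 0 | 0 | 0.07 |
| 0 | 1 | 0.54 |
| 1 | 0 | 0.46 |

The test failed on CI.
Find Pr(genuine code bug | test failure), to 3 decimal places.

P(test failure) = 0.07*0.66*0.35 + 0.54*0.66*0.65 + 0.46*0.34*0.35 + 0.71*0.34*0.65 = 0.016170 + 0.231660 + 0.054740 + 0.156910 = 0.459480
Of this, 0.388570 comes from 0.231660 + 0.156910 (the genuine code bug=true cases).
P(genuine code bug | test failure) = 0.388570 / 0.459480 ≈ 0.846

Pr(genuine code bug | test failure) ≈ 0.846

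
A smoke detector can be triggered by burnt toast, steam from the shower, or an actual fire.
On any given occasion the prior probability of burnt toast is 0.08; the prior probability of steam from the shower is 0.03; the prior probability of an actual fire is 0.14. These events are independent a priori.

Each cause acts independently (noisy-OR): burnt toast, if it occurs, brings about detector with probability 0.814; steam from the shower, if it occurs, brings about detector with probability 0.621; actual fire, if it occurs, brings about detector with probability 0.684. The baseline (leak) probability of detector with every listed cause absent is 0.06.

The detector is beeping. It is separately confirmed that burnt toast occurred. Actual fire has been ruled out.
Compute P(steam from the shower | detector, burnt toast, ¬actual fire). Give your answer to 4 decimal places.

P(steam from the shower | detector, burnt toast, ¬actual fire) ≈ 0.0338

Under noisy-OR, P(detector | causes) = 1 − (1−0.06)·∏(1−qᵢ) over the active causes.
Sum P(detector|·) weighted by the priors over both values of steam from the shower:
  P(detector | burnt toast, ¬actual fire) = 0.82516*0.97 + 0.933736*0.03
        = 0.800405 + 0.028012 = 0.828417
Keeping only the steam from the shower-present terms gives 0.028012, so
  P(steam from the shower | detector, burnt toast, ¬actual fire) = 0.028012 / 0.828417 ≈ 0.0338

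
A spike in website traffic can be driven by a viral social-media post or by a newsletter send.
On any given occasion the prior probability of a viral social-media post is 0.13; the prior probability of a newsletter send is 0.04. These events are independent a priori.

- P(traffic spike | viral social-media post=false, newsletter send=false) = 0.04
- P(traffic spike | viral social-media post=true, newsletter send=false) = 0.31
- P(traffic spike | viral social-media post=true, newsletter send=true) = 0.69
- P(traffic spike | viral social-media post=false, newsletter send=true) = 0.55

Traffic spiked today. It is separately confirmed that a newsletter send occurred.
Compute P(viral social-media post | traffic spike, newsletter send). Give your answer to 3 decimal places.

P(traffic spike | newsletter send) = 0.55*0.87 + 0.69*0.13 = 0.478500 + 0.089700 = 0.568200
Of this, 0.089700 comes from 0.69*0.13 (the viral social-media post=true cases).
P(viral social-media post | traffic spike, newsletter send) = 0.089700 / 0.568200 ≈ 0.158

P(viral social-media post | traffic spike, newsletter send) ≈ 0.158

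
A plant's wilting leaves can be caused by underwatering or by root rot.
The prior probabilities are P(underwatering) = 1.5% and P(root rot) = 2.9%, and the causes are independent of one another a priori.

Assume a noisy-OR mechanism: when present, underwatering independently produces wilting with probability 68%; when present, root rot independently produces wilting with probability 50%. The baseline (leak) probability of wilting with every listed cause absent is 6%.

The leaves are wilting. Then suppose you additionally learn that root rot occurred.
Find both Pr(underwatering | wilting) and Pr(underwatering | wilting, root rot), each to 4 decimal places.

Under noisy-OR, P(wilting | causes) = 1 − (1−0.06)·∏(1−qᵢ) over the active causes.
P(wilting) = 0.06·0.985·0.971 + 0.53·0.985·0.029 + 0.6992·0.015·0.971 + 0.8496·0.015·0.029 = 0.057386 + 0.015139 + 0.010184 + 0.000370 = 0.083079
The underwatering-present share is 0.010184 + 0.000370 = 0.010554.
P(underwatering | wilting) = 0.010554 / 0.083079 ≈ 0.1270

With the extra evidence:
Numerator (weight on configurations with underwatering): 0.8496*0.015 = 0.012744
The normalizing constant is 0.53*0.985 + 0.8496*0.015 = 0.534794
P(underwatering | wilting, root rot) = 0.012744/0.534794 ≈ 0.0238

Pr(underwatering | wilting) ≈ 0.1270; Pr(underwatering | wilting, root rot) ≈ 0.0238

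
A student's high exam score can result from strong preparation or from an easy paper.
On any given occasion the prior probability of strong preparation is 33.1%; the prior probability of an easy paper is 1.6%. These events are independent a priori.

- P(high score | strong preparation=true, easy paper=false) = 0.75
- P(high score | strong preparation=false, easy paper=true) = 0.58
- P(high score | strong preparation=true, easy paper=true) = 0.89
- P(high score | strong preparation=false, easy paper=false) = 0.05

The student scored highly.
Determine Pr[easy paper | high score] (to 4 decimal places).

Pr[easy paper | high score] ≈ 0.0379

By total probability over the 4 (strong preparation, easy paper) configurations:
  P(high score) = 0.05*0.669*0.984 + 0.58*0.669*0.016 + 0.75*0.331*0.984 + 0.89*0.331*0.016
        = 0.032915 + 0.006208 + 0.244278 + 0.004713 = 0.288114
Keeping only the easy paper-present terms gives 0.010921, so
  P(easy paper | high score) = 0.010921 / 0.288114 ≈ 0.0379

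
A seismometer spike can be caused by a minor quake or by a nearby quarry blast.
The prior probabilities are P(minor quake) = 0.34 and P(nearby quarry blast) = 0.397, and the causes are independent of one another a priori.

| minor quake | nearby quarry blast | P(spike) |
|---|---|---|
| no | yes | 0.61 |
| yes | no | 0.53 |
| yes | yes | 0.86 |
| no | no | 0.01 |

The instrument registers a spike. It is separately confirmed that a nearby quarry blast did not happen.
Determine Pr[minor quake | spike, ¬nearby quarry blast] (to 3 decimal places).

Pr[minor quake | spike, ¬nearby quarry blast] ≈ 0.965

For the numerator, keep only minor quake=true terms: 0.53·0.34 = 0.180200
The normalizing constant is 0.01·0.66 + 0.53·0.34 = 0.186800
P(minor quake | spike, ¬nearby quarry blast) = 0.180200/0.186800 ≈ 0.965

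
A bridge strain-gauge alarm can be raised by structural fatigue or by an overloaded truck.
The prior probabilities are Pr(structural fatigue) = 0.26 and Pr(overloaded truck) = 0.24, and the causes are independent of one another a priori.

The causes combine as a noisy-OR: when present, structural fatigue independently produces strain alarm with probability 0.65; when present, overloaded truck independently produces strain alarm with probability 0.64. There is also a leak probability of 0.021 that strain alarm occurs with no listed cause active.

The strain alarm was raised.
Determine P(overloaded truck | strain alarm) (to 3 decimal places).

Under noisy-OR, P(strain alarm | causes) = 1 − (1−0.021)·∏(1−qᵢ) over the active causes.
Weight on overloaded truck=true, given the evidence: 0.115007 + 0.054703 = 0.169710
Denominator P(strain alarm): 0.021*0.74*0.76 + 0.64756*0.74*0.24 + 0.65735*0.26*0.76 + 0.876646*0.26*0.24 = 0.311412
P(overloaded truck | strain alarm) = 0.169710/0.311412 ≈ 0.545

P(overloaded truck | strain alarm) ≈ 0.545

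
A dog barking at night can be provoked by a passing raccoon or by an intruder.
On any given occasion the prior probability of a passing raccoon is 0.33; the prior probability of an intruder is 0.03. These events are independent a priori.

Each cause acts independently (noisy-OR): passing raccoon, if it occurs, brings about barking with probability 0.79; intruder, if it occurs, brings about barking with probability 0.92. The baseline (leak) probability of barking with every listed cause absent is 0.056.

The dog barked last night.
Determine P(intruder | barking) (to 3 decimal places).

Under noisy-OR, P(barking | causes) = 1 − (1−0.056)·∏(1−qᵢ) over the active causes.
Weight on intruder=true, given the evidence: 0.018582 + 0.009743 = 0.028325
Denominator P(barking): 0.056·0.67·0.97 + 0.92448·0.67·0.03 + 0.80176·0.33·0.97 + 0.984141·0.33·0.03 = 0.321362
Posterior = 0.028325 / 0.321362 ≈ 0.088

P(intruder | barking) ≈ 0.088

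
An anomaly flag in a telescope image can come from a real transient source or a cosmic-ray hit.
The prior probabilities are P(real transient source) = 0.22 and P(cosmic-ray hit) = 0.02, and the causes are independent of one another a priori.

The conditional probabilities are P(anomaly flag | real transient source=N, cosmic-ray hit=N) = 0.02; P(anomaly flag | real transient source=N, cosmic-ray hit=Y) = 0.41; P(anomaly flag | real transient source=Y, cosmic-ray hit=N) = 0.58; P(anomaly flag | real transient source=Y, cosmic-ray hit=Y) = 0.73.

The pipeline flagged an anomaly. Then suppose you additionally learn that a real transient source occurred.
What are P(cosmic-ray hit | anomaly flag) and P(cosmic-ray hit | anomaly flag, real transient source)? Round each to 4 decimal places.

P(cosmic-ray hit | anomaly flag) ≈ 0.0641; P(cosmic-ray hit | anomaly flag, real transient source) ≈ 0.0250

P(anomaly flag) = 0.02×0.78×0.98 + 0.41×0.78×0.02 + 0.58×0.22×0.98 + 0.73×0.22×0.02 = 0.015288 + 0.006396 + 0.125048 + 0.003212 = 0.149944
The cosmic-ray hit-present share is 0.006396 + 0.003212 = 0.009608.
Hence the posterior is 0.009608/0.149944 ≈ 0.0641.

Now condition on the additional information:
P(anomaly flag | real transient source) = 0.58*0.98 + 0.73*0.02 = 0.568400 + 0.014600 = 0.583000
Of this, 0.014600 comes from 0.73*0.02 (the cosmic-ray hit=true cases).
So P(cosmic-ray hit | anomaly flag, real transient source) = 0.014600/0.583000 ≈ 0.0250.
This is intercausal reasoning (explaining away): once real transient source accounts for the anomaly flag, cosmic-ray hit becomes less likely.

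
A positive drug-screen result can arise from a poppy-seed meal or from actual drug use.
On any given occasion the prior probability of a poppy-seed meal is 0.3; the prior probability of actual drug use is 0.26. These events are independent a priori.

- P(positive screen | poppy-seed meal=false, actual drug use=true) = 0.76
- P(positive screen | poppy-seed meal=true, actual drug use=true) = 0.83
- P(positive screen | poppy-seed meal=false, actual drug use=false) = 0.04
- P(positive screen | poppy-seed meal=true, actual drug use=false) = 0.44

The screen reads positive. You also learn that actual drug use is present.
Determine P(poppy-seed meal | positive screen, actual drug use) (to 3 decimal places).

Numerator (weight on configurations with poppy-seed meal): 0.83×0.3 = 0.249000
Denominator P(positive screen | actual drug use): 0.76×0.7 + 0.83×0.3 = 0.781000
P(poppy-seed meal | positive screen, actual drug use) = 0.249000/0.781000 ≈ 0.319

P(poppy-seed meal | positive screen, actual drug use) ≈ 0.319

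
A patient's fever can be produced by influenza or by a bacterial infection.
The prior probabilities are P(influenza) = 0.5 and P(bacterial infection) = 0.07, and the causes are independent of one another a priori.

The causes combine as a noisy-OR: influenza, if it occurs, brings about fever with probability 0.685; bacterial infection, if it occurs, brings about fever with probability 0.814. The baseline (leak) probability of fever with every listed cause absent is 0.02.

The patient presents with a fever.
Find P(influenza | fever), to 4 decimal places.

Under noisy-OR, P(fever | causes) = 1 − (1−0.02)·∏(1−qᵢ) over the active causes.
Weight on influenza=true, given the evidence: 0.321455 + 0.032990 = 0.354445
Normalizer over all consistent configurations: 0.02*0.5*0.93 + 0.81772*0.5*0.07 + 0.6913*0.5*0.93 + 0.942582*0.5*0.07 = 0.392365
Posterior = 0.354445 / 0.392365 ≈ 0.9034

P(influenza | fever) ≈ 0.9034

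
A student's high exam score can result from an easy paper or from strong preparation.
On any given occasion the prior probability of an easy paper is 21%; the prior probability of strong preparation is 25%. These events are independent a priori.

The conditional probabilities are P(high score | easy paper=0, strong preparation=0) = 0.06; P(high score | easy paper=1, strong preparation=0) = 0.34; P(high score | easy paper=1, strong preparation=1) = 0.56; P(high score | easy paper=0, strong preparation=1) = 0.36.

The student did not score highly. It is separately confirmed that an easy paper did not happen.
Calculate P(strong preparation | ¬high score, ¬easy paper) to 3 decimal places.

P(¬high score | ¬easy paper) = 0.94·0.75 + 0.64·0.25 = 0.705000 + 0.160000 = 0.865000
Of this, 0.160000 comes from 0.64·0.25 (the strong preparation=true cases).
So P(strong preparation | ¬high score, ¬easy paper) = 0.160000/0.865000 ≈ 0.185.

P(strong preparation | ¬high score, ¬easy paper) ≈ 0.185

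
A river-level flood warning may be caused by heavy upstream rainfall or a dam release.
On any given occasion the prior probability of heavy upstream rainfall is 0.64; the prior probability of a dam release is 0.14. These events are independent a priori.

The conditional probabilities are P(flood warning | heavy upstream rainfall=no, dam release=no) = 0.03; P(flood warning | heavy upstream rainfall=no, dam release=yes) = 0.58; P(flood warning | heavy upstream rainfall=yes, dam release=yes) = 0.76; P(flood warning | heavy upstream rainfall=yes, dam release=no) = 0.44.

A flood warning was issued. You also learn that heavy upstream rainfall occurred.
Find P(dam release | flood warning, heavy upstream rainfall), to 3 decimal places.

P(flood warning | heavy upstream rainfall) = 0.44*0.86 + 0.76*0.14 = 0.378400 + 0.106400 = 0.484800
Of this, 0.106400 comes from 0.76*0.14 (the dam release=true cases).
So P(dam release | flood warning, heavy upstream rainfall) = 0.106400/0.484800 ≈ 0.219.

P(dam release | flood warning, heavy upstream rainfall) ≈ 0.219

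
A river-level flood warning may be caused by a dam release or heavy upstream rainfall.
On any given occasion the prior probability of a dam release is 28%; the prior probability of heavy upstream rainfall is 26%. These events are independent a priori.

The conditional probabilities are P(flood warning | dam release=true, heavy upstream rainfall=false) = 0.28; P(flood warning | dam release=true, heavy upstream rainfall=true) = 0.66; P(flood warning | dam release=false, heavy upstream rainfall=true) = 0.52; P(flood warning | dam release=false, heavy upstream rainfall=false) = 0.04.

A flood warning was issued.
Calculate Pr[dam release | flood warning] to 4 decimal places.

Pr[dam release | flood warning] ≈ 0.4720

For the numerator, keep only dam release=true terms: 0.058016 + 0.048048 = 0.106064
Normalizer over all consistent configurations: 0.04*0.72*0.74 + 0.52*0.72*0.26 + 0.28*0.28*0.74 + 0.66*0.28*0.26 = 0.224720
Posterior = 0.106064 / 0.224720 ≈ 0.4720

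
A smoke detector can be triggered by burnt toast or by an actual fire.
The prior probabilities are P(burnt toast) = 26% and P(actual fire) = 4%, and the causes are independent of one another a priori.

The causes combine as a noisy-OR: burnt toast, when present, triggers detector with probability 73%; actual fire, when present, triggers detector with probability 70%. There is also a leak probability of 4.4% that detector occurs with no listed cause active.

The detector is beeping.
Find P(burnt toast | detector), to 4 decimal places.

Under noisy-OR, P(detector | causes) = 1 − (1−0.044)·∏(1−qᵢ) over the active causes.
P(detector) = 0.044*0.74*0.96 + 0.7132*0.74*0.04 + 0.74188*0.26*0.96 + 0.922564*0.26*0.04 = 0.031258 + 0.021111 + 0.185173 + 0.009595 = 0.247137
Of this, 0.194768 comes from 0.185173 + 0.009595 (the burnt toast=true cases).
Hence the posterior is 0.194768/0.247137 ≈ 0.7881.

P(burnt toast | detector) ≈ 0.7881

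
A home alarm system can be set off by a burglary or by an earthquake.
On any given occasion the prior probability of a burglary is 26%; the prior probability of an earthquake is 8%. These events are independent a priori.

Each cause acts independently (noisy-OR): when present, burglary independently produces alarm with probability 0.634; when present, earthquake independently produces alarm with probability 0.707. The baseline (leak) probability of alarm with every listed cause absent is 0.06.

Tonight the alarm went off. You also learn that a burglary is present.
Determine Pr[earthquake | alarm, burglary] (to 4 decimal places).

Pr[earthquake | alarm, burglary] ≈ 0.1065

Under noisy-OR, P(alarm | causes) = 1 − (1−0.06)·∏(1−qᵢ) over the active causes.
By total probability over both values of earthquake:
  P(alarm | burglary) = 0.65596·0.92 + 0.899196·0.08
        = 0.603483 + 0.071936 = 0.675419
Configurations with earthquake contribute 0.071936, so
  P(earthquake | alarm, burglary) = 0.071936 / 0.675419 ≈ 0.1065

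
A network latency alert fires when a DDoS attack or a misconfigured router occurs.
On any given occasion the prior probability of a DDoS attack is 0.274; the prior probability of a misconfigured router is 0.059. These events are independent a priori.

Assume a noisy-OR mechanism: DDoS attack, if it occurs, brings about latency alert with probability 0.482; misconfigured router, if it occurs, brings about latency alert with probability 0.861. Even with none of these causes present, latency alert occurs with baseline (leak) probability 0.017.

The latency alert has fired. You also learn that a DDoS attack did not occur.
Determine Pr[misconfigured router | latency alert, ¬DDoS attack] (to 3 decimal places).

Under noisy-OR, P(latency alert | causes) = 1 − (1−0.017)·∏(1−qᵢ) over the active causes.
P(latency alert | ¬DDoS attack) = 0.017×0.941 + 0.863363×0.059 = 0.015997 + 0.050938 = 0.066935
Of this, 0.050938 comes from 0.863363×0.059 (the misconfigured router=true cases).
Hence the posterior is 0.050938/0.066935 ≈ 0.761.

Pr[misconfigured router | latency alert, ¬DDoS attack] ≈ 0.761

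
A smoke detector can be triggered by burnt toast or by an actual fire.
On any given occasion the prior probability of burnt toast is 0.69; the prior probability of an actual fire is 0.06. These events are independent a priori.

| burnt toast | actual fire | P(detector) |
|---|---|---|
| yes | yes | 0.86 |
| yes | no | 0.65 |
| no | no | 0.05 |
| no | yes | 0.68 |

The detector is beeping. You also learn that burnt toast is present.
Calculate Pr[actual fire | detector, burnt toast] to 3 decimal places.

Pr[actual fire | detector, burnt toast] ≈ 0.078

Numerator (weight on configurations with actual fire): 0.86*0.06 = 0.051600
Normalizer over all consistent configurations: 0.65*0.94 + 0.86*0.06 = 0.662600
Posterior = 0.051600 / 0.662600 ≈ 0.078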